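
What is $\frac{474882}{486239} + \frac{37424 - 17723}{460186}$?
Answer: $\frac{228113442591}{223760380454} \approx 1.0195$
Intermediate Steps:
$\frac{474882}{486239} + \frac{37424 - 17723}{460186} = 474882 \cdot \frac{1}{486239} + 19701 \cdot \frac{1}{460186} = \frac{474882}{486239} + \frac{19701}{460186} = \frac{228113442591}{223760380454}$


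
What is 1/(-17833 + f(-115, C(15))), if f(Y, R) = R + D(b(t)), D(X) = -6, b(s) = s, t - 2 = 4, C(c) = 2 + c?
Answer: -1/17822 ≈ -5.6110e-5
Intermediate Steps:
t = 6 (t = 2 + 4 = 6)
f(Y, R) = -6 + R (f(Y, R) = R - 6 = -6 + R)
1/(-17833 + f(-115, C(15))) = 1/(-17833 + (-6 + (2 + 15))) = 1/(-17833 + (-6 + 17)) = 1/(-17833 + 11) = 1/(-17822) = -1/17822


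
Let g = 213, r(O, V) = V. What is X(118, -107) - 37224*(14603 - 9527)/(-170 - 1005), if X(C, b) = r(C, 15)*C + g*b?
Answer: 3494667/25 ≈ 1.3979e+5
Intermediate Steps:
X(C, b) = 15*C + 213*b
X(118, -107) - 37224*(14603 - 9527)/(-170 - 1005) = (15*118 + 213*(-107)) - 37224*(14603 - 9527)/(-170 - 1005) = (1770 - 22791) - 37224/((-1175/5076)) = -21021 - 37224/((-1175*1/5076)) = -21021 - 37224/(-25/108) = -21021 - 37224*(-108/25) = -21021 + 4020192/25 = 3494667/25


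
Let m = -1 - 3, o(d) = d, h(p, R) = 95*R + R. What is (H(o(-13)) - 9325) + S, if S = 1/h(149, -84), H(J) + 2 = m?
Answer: -75245185/8064 ≈ -9331.0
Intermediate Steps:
h(p, R) = 96*R
m = -4
H(J) = -6 (H(J) = -2 - 4 = -6)
S = -1/8064 (S = 1/(96*(-84)) = 1/(-8064) = -1/8064 ≈ -0.00012401)
(H(o(-13)) - 9325) + S = (-6 - 9325) - 1/8064 = -9331 - 1/8064 = -75245185/8064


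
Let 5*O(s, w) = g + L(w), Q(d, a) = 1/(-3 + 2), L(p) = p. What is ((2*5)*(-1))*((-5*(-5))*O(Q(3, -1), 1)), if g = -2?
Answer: 50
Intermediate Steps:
Q(d, a) = -1 (Q(d, a) = 1/(-1) = -1)
O(s, w) = -⅖ + w/5 (O(s, w) = (-2 + w)/5 = -⅖ + w/5)
((2*5)*(-1))*((-5*(-5))*O(Q(3, -1), 1)) = ((2*5)*(-1))*((-5*(-5))*(-⅖ + (⅕)*1)) = (10*(-1))*(25*(-⅖ + ⅕)) = -250*(-1)/5 = -10*(-5) = 50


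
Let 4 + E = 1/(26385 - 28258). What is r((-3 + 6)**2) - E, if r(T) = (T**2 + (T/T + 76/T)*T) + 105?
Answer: 515076/1873 ≈ 275.00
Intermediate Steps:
r(T) = 105 + T**2 + T*(1 + 76/T) (r(T) = (T**2 + (1 + 76/T)*T) + 105 = (T**2 + T*(1 + 76/T)) + 105 = 105 + T**2 + T*(1 + 76/T))
E = -7493/1873 (E = -4 + 1/(26385 - 28258) = -4 + 1/(-1873) = -4 - 1/1873 = -7493/1873 ≈ -4.0005)
r((-3 + 6)**2) - E = (181 + (-3 + 6)**2 + ((-3 + 6)**2)**2) - 1*(-7493/1873) = (181 + 3**2 + (3**2)**2) + 7493/1873 = (181 + 9 + 9**2) + 7493/1873 = (181 + 9 + 81) + 7493/1873 = 271 + 7493/1873 = 515076/1873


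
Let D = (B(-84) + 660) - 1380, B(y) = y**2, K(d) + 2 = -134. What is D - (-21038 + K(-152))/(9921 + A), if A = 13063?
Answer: 72823899/11492 ≈ 6336.9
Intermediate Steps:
K(d) = -136 (K(d) = -2 - 134 = -136)
D = 6336 (D = ((-84)**2 + 660) - 1380 = (7056 + 660) - 1380 = 7716 - 1380 = 6336)
D - (-21038 + K(-152))/(9921 + A) = 6336 - (-21038 - 136)/(9921 + 13063) = 6336 - (-21174)/22984 = 6336 - 1*(-10587/11492) = 6336 + 10587/11492 = 72823899/11492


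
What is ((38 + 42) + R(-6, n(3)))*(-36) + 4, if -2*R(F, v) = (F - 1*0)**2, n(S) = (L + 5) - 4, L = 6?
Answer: -2228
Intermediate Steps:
n(S) = 7 (n(S) = (6 + 5) - 4 = 11 - 4 = 7)
R(F, v) = -F**2/2 (R(F, v) = -(F - 1*0)**2/2 = -(F + 0)**2/2 = -F**2/2)
((38 + 42) + R(-6, n(3)))*(-36) + 4 = ((38 + 42) - 1/2*(-6)**2)*(-36) + 4 = (80 - 1/2*36)*(-36) + 4 = (80 - 18)*(-36) + 4 = 62*(-36) + 4 = -2232 + 4 = -2228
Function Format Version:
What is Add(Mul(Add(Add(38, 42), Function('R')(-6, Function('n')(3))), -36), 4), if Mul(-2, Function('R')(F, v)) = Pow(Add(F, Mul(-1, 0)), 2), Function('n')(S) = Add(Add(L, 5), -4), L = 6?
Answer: -2228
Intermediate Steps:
Function('n')(S) = 7 (Function('n')(S) = Add(Add(6, 5), -4) = Add(11, -4) = 7)
Function('R')(F, v) = Mul(Rational(-1, 2), Pow(F, 2)) (Function('R')(F, v) = Mul(Rational(-1, 2), Pow(Add(F, Mul(-1, 0)), 2)) = Mul(Rational(-1, 2), Pow(Add(F, 0), 2)) = Mul(Rational(-1, 2), Pow(F, 2)))
Add(Mul(Add(Add(38, 42), Function('R')(-6, Function('n')(3))), -36), 4) = Add(Mul(Add(Add(38, 42), Mul(Rational(-1, 2), Pow(-6, 2))), -36), 4) = Add(Mul(Add(80, Mul(Rational(-1, 2), 36)), -36), 4) = Add(Mul(Add(80, -18), -36), 4) = Add(Mul(62, -36), 4) = Add(-2232, 4) = -2228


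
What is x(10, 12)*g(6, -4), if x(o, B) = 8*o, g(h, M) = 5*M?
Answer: -1600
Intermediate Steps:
x(10, 12)*g(6, -4) = (8*10)*(5*(-4)) = 80*(-20) = -1600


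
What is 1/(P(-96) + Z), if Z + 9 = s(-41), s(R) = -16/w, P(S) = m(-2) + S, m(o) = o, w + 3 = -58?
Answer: -61/6511 ≈ -0.0093688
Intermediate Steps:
w = -61 (w = -3 - 58 = -61)
P(S) = -2 + S
s(R) = 16/61 (s(R) = -16/(-61) = -16*(-1/61) = 16/61)
Z = -533/61 (Z = -9 + 16/61 = -533/61 ≈ -8.7377)
1/(P(-96) + Z) = 1/((-2 - 96) - 533/61) = 1/(-98 - 533/61) = 1/(-6511/61) = -61/6511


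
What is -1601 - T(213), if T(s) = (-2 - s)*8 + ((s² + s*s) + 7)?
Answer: -90626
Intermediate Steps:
T(s) = -9 - 8*s + 2*s² (T(s) = (-16 - 8*s) + ((s² + s²) + 7) = (-16 - 8*s) + (2*s² + 7) = (-16 - 8*s) + (7 + 2*s²) = -9 - 8*s + 2*s²)
-1601 - T(213) = -1601 - (-9 - 8*213 + 2*213²) = -1601 - (-9 - 1704 + 2*45369) = -1601 - (-9 - 1704 + 90738) = -1601 - 1*89025 = -1601 - 89025 = -90626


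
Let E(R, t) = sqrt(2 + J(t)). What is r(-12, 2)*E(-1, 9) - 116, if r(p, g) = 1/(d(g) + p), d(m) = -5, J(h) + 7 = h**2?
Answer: -116 - 2*sqrt(19)/17 ≈ -116.51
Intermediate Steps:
J(h) = -7 + h**2
r(p, g) = 1/(-5 + p)
E(R, t) = sqrt(-5 + t**2) (E(R, t) = sqrt(2 + (-7 + t**2)) = sqrt(-5 + t**2))
r(-12, 2)*E(-1, 9) - 116 = sqrt(-5 + 9**2)/(-5 - 12) - 116 = sqrt(-5 + 81)/(-17) - 116 = -2*sqrt(19)/17 - 116 = -116 - 2*sqrt(19)/17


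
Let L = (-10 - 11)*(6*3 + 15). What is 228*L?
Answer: -158004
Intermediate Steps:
L = -693 (L = -21*(18 + 15) = -21*33 = -693)
228*L = 228*(-693) = -158004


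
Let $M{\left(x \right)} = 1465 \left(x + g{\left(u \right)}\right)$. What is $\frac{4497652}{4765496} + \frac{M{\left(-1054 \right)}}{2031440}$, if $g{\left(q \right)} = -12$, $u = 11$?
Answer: $\frac{21181034133}{121010239928} \approx 0.17503$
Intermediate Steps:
$M{\left(x \right)} = -17580 + 1465 x$ ($M{\left(x \right)} = 1465 \left(x - 12\right) = 1465 \left(-12 + x\right) = -17580 + 1465 x$)
$\frac{4497652}{4765496} + \frac{M{\left(-1054 \right)}}{2031440} = \frac{4497652}{4765496} + \frac{-17580 + 1465 \left(-1054\right)}{2031440} = 4497652 \cdot \frac{1}{4765496} + \left(-17580 - 1544110\right) \frac{1}{2031440} = \frac{1124413}{1191374} - \frac{156169}{203144} = \frac{21181034133}{121010239928}$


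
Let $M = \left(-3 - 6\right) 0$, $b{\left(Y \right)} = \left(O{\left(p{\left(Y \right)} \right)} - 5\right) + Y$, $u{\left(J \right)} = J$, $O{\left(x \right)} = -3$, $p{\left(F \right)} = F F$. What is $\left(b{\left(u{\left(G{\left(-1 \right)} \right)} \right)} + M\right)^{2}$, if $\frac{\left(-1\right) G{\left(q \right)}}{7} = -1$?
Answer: $1$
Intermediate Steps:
$G{\left(q \right)} = 7$ ($G{\left(q \right)} = \left(-7\right) \left(-1\right) = 7$)
$p{\left(F \right)} = F^{2}$
$b{\left(Y \right)} = -8 + Y$ ($b{\left(Y \right)} = \left(-3 - 5\right) + Y = -8 + Y$)
$M = 0$ ($M = \left(-9\right) 0 = 0$)
$\left(b{\left(u{\left(G{\left(-1 \right)} \right)} \right)} + M\right)^{2} = \left(\left(-8 + 7\right) + 0\right)^{2} = \left(-1 + 0\right)^{2} = \left(-1\right)^{2} = 1$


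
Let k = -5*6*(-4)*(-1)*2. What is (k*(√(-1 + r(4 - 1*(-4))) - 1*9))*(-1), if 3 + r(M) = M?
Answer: -1680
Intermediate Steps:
r(M) = -3 + M
k = -240 (k = -(-120)*(-1)*2 = -5*24*2 = -120*2 = -240)
(k*(√(-1 + r(4 - 1*(-4))) - 1*9))*(-1) = -240*(√(-1 + (-3 + (4 - 1*(-4)))) - 1*9)*(-1) = -240*(√(-1 + (-3 + (4 + 4))) - 9)*(-1) = -240*(√(-1 + (-3 + 8)) - 9)*(-1) = -240*(√(-1 + 5) - 9)*(-1) = -240*(√4 - 9)*(-1) = -240*(2 - 9)*(-1) = -240*(-7)*(-1) = 1680*(-1) = -1680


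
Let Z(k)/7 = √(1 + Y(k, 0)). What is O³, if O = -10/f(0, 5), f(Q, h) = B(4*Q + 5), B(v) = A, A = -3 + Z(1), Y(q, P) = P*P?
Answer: -125/8 ≈ -15.625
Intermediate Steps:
Y(q, P) = P²
Z(k) = 7 (Z(k) = 7*√(1 + 0²) = 7*√(1 + 0) = 7*√1 = 7*1 = 7)
A = 4 (A = -3 + 7 = 4)
B(v) = 4
f(Q, h) = 4
O = -5/2 (O = -10/4 = -10*¼ = -5/2 ≈ -2.5000)
O³ = (-5/2)³ = -125/8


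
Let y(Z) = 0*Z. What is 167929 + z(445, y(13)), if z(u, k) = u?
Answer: 168374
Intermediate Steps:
y(Z) = 0
167929 + z(445, y(13)) = 167929 + 445 = 168374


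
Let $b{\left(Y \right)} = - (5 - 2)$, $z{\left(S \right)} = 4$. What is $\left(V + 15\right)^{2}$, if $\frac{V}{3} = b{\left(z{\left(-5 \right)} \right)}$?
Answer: $36$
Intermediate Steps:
$b{\left(Y \right)} = -3$ ($b{\left(Y \right)} = \left(-1\right) 3 = -3$)
$V = -9$ ($V = 3 \left(-3\right) = -9$)
$\left(V + 15\right)^{2} = \left(-9 + 15\right)^{2} = 6^{2} = 36$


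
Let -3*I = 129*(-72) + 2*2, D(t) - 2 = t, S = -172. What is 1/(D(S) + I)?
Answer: 3/8774 ≈ 0.00034192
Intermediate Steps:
D(t) = 2 + t
I = 9284/3 (I = -(129*(-72) + 2*2)/3 = -(-9288 + 4)/3 = -1/3*(-9284) = 9284/3 ≈ 3094.7)
1/(D(S) + I) = 1/((2 - 172) + 9284/3) = 1/(-170 + 9284/3) = 1/(8774/3) = 3/8774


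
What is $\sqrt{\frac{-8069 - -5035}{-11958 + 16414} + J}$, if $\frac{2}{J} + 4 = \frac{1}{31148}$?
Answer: $\frac{i \sqrt{22748400327501545}}{138794374} \approx 1.0867 i$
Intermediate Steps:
$J = - \frac{62296}{124591}$ ($J = \frac{2}{-4 + \frac{1}{31148}} = \frac{2}{- \frac{124591}{31148}} = 2 \left(- \frac{31148}{124591}\right) = - \frac{62296}{124591} \approx -0.5$)
$\sqrt{\frac{-8069 - -5035}{-11958 + 16414} + J} = \sqrt{\frac{-8069 - -5035}{-11958 + 16414} - \frac{62296}{124591}} = \sqrt{\frac{-8069 + 5035}{4456} - \frac{62296}{124591}} = \sqrt{\left(-3034\right) \frac{1}{4456} - \frac{62296}{124591}} = \sqrt{- \frac{1517}{2228} - \frac{62296}{124591}} = \sqrt{- \frac{327800035}{277588748}} = \frac{i \sqrt{22748400327501545}}{138794374}$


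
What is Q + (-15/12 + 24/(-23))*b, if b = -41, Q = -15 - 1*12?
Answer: 6167/92 ≈ 67.033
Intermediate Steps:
Q = -27 (Q = -15 - 12 = -27)
Q + (-15/12 + 24/(-23))*b = -27 + (-15/12 + 24/(-23))*(-41) = -27 + (-15*1/12 + 24*(-1/23))*(-41) = -27 + (-5/4 - 24/23)*(-41) = -27 - 211/92*(-41) = -27 + 8651/92 = 6167/92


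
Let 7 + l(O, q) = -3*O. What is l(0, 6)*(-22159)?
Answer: 155113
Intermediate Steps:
l(O, q) = -7 - 3*O
l(0, 6)*(-22159) = (-7 - 3*0)*(-22159) = (-7 + 0)*(-22159) = -7*(-22159) = 155113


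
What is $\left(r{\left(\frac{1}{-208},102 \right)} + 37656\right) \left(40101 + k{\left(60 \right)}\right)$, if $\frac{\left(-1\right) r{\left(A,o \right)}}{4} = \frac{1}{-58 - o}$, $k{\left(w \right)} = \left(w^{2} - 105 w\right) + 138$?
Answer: $\frac{56542780899}{40} \approx 1.4136 \cdot 10^{9}$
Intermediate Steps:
$k{\left(w \right)} = 138 + w^{2} - 105 w$
$r{\left(A,o \right)} = - \frac{4}{-58 - o}$
$\left(r{\left(\frac{1}{-208},102 \right)} + 37656\right) \left(40101 + k{\left(60 \right)}\right) = \left(\frac{4}{58 + 102} + 37656\right) \left(40101 + \left(138 + 60^{2} - 6300\right)\right) = \left(\frac{4}{160} + 37656\right) \left(40101 + \left(138 + 3600 - 6300\right)\right) = \left(4 \cdot \frac{1}{160} + 37656\right) \left(40101 - 2562\right) = \left(\frac{1}{40} + 37656\right) 37539 = \frac{1506241}{40} \cdot 37539 = \frac{56542780899}{40}$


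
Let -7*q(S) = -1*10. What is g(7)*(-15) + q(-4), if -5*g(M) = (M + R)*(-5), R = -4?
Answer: -305/7 ≈ -43.571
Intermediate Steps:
g(M) = -4 + M (g(M) = -(M - 4)*(-5)/5 = -(-4 + M)*(-5)/5 = -(20 - 5*M)/5 = -4 + M)
q(S) = 10/7 (q(S) = -(-1)*10/7 = -⅐*(-10) = 10/7)
g(7)*(-15) + q(-4) = (-4 + 7)*(-15) + 10/7 = 3*(-15) + 10/7 = -45 + 10/7 = -305/7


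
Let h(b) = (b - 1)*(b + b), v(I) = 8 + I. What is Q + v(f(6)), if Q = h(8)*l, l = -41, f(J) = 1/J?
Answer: -27503/6 ≈ -4583.8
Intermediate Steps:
h(b) = 2*b*(-1 + b) (h(b) = (-1 + b)*(2*b) = 2*b*(-1 + b))
Q = -4592 (Q = (2*8*(-1 + 8))*(-41) = (2*8*7)*(-41) = 112*(-41) = -4592)
Q + v(f(6)) = -4592 + (8 + 1/6) = -4592 + 49/6 = -27503/6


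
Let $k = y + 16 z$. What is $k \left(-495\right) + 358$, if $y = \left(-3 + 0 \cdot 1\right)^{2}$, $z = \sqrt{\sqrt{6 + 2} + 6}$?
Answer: $-4097 - 7920 \sqrt{6 + 2 \sqrt{2}} \approx -27629.0$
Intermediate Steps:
$z = \sqrt{6 + 2 \sqrt{2}}$ ($z = \sqrt{\sqrt{8} + 6} = \sqrt{2 \sqrt{2} + 6} = \sqrt{6 + 2 \sqrt{2}} \approx 2.9713$)
$y = 9$ ($y = \left(-3 + 0\right)^{2} = \left(-3\right)^{2} = 9$)
$k = 9 + 16 \sqrt{6 + 2 \sqrt{2}} \approx 56.54$
$k \left(-495\right) + 358 = \left(9 + 16 \sqrt{6 + 2 \sqrt{2}}\right) \left(-495\right) + 358 = \left(-4455 - 7920 \sqrt{6 + 2 \sqrt{2}}\right) + 358 = -4097 - 7920 \sqrt{6 + 2 \sqrt{2}}$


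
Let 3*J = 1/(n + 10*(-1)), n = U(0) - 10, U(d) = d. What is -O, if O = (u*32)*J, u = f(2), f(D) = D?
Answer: 16/15 ≈ 1.0667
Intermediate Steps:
n = -10 (n = 0 - 10 = -10)
u = 2
J = -1/60 (J = 1/(3*(-10 + 10*(-1))) = 1/(3*(-10 - 10)) = (⅓)/(-20) = (⅓)*(-1/20) = -1/60 ≈ -0.016667)
O = -16/15 (O = (2*32)*(-1/60) = 64*(-1/60) = -16/15 ≈ -1.0667)
-O = -1*(-16/15) = 16/15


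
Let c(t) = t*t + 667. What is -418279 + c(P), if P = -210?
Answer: -373512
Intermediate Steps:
c(t) = 667 + t² (c(t) = t² + 667 = 667 + t²)
-418279 + c(P) = -418279 + (667 + (-210)²) = -418279 + (667 + 44100) = -418279 + 44767 = -373512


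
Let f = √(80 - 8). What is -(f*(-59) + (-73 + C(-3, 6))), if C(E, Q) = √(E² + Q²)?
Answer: 73 - 3*√5 + 354*√2 ≈ 566.92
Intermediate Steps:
f = 6*√2 (f = √72 = 6*√2 ≈ 8.4853)
-(f*(-59) + (-73 + C(-3, 6))) = -((6*√2)*(-59) + (-73 + √((-3)² + 6²))) = -(-354*√2 + (-73 + √(9 + 36))) = -(-354*√2 + (-73 + √45)) = -(-354*√2 + (-73 + 3*√5)) = -(-73 - 354*√2 + 3*√5) = 73 - 3*√5 + 354*√2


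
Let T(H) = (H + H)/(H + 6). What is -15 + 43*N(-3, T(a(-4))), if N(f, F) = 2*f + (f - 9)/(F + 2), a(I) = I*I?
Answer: -8025/19 ≈ -422.37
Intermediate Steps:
a(I) = I**2
T(H) = 2*H/(6 + H) (T(H) = (2*H)/(6 + H) = 2*H/(6 + H))
N(f, F) = 2*f + (-9 + f)/(2 + F)
-15 + 43*N(-3, T(a(-4))) = -15 + 43*((-9 + 5*(-3) + 2*(2*(-4)**2/(6 + (-4)**2))*(-3))/(2 + 2*(-4)**2/(6 + (-4)**2))) = -15 + 43*((-9 - 15 + 2*(2*16/(6 + 16))*(-3))/(2 + 2*16/(6 + 16))) = -15 + 43*((-9 - 15 + 2*(2*16/22)*(-3))/(2 + 2*16/22)) = -15 + 43*((-9 - 15 + 2*(2*16*(1/22))*(-3))/(2 + 2*16*(1/22))) = -15 + 43*((-9 - 15 + 2*(16/11)*(-3))/(2 + 16/11)) = -15 + 43*((-9 - 15 - 96/11)/(38/11)) = -15 + 43*((11/38)*(-360/11)) = -15 + 43*(-180/19) = -15 - 7740/19 = -8025/19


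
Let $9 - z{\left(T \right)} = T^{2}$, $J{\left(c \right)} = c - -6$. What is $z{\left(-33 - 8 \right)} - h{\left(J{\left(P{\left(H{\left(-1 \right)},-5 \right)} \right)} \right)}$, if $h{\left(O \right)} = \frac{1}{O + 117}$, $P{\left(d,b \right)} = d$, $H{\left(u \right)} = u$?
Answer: $- \frac{203985}{122} \approx -1672.0$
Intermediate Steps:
$J{\left(c \right)} = 6 + c$ ($J{\left(c \right)} = c + 6 = 6 + c$)
$z{\left(T \right)} = 9 - T^{2}$
$h{\left(O \right)} = \frac{1}{117 + O}$
$z{\left(-33 - 8 \right)} - h{\left(J{\left(P{\left(H{\left(-1 \right)},-5 \right)} \right)} \right)} = \left(9 - \left(-33 - 8\right)^{2}\right) - \frac{1}{117 + \left(6 - 1\right)} = \left(9 - \left(-41\right)^{2}\right) - \frac{1}{117 + 5} = \left(9 - 1681\right) - \frac{1}{122} = -1672 - \frac{1}{122} = - \frac{203985}{122}$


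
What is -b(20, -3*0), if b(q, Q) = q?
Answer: -20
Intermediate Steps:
-b(20, -3*0) = -1*20 = -20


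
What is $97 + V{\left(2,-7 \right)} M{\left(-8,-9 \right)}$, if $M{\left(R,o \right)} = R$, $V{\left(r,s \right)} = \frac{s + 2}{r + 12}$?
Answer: $\frac{699}{7} \approx 99.857$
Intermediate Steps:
$V{\left(r,s \right)} = \frac{2 + s}{12 + r}$
$97 + V{\left(2,-7 \right)} M{\left(-8,-9 \right)} = 97 + \frac{2 - 7}{12 + 2} \left(-8\right) = 97 + \frac{1}{14} \left(-5\right) \left(-8\right) = 97 - - \frac{20}{7} = 97 + \frac{20}{7} = \frac{699}{7}$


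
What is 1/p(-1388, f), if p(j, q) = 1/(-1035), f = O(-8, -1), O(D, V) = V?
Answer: -1035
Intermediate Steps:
f = -1
p(j, q) = -1/1035
1/p(-1388, f) = 1/(-1/1035) = -1035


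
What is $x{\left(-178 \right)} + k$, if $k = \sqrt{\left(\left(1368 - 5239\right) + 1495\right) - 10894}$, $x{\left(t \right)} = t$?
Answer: $-178 + i \sqrt{13270} \approx -178.0 + 115.2 i$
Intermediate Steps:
$k = i \sqrt{13270}$ ($k = \sqrt{\left(-3871 + 1495\right) - 10894} = \sqrt{-2376 - 10894} = \sqrt{-13270} = i \sqrt{13270} \approx 115.2 i$)
$x{\left(-178 \right)} + k = -178 + i \sqrt{13270}$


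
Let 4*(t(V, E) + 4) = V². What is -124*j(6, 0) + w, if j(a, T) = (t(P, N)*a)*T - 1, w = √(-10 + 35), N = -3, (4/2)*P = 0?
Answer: 129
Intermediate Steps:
P = 0 (P = (½)*0 = 0)
t(V, E) = -4 + V²/4
w = 5 (w = √25 = 5)
j(a, T) = -1 - 4*T*a (j(a, T) = ((-4 + (¼)*0²)*a)*T - 1 = ((-4 + (¼)*0)*a)*T - 1 = ((-4 + 0)*a)*T - 1 = (-4*a)*T - 1 = -4*T*a - 1 = -1 - 4*T*a)
-124*j(6, 0) + w = -124*(-1 - 4*0*6) + 5 = -124*(-1 + 0) + 5 = -124*(-1) + 5 = 124 + 5 = 129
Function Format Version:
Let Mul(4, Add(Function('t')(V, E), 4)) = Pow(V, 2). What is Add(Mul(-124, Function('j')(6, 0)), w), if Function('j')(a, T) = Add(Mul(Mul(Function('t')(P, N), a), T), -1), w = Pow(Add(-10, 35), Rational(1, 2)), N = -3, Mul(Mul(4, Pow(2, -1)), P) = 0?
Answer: 129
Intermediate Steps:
P = 0 (P = Mul(Rational(1, 2), 0) = 0)
Function('t')(V, E) = Add(-4, Mul(Rational(1, 4), Pow(V, 2)))
w = 5 (w = Pow(25, Rational(1, 2)) = 5)
Function('j')(a, T) = Add(-1, Mul(-4, T, a)) (Function('j')(a, T) = Add(Mul(Mul(Add(-4, Mul(Rational(1, 4), Pow(0, 2))), a), T), -1) = Add(Mul(Mul(Add(-4, Mul(Rational(1, 4), 0)), a), T), -1) = Add(Mul(Mul(Add(-4, 0), a), T), -1) = Add(Mul(Mul(-4, a), T), -1) = Add(Mul(-4, T, a), -1) = Add(-1, Mul(-4, T, a)))
Add(Mul(-124, Function('j')(6, 0)), w) = Add(Mul(-124, Add(-1, Mul(-4, 0, 6))), 5) = Add(Mul(-124, Add(-1, 0)), 5) = Add(Mul(-124, -1), 5) = Add(124, 5) = 129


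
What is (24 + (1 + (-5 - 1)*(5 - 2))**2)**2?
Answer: 97969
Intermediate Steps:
(24 + (1 + (-5 - 1)*(5 - 2))**2)**2 = (24 + (1 - 6*3)**2)**2 = (24 + (1 - 18)**2)**2 = (24 + (-17)**2)**2 = (24 + 289)**2 = 313**2 = 97969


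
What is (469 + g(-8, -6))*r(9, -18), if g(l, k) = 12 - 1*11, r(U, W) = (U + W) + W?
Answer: -12690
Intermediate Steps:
r(U, W) = U + 2*W
g(l, k) = 1 (g(l, k) = 12 - 11 = 1)
(469 + g(-8, -6))*r(9, -18) = (469 + 1)*(9 + 2*(-18)) = 470*(9 - 36) = 470*(-27) = -12690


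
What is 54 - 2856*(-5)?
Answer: 14334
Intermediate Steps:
54 - 2856*(-5) = 54 - 119*(-120) = 54 + 14280 = 14334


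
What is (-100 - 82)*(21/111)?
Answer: -1274/37 ≈ -34.432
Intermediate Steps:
(-100 - 82)*(21/111) = -3822/111 = -182*7/37 = -1274/37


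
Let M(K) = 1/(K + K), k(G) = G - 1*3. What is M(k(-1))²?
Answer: 1/64 ≈ 0.015625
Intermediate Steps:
k(G) = -3 + G (k(G) = G - 3 = -3 + G)
M(K) = 1/(2*K)
M(k(-1))² = (1/(2*(-3 - 1)))² = ((½)/(-4))² = ((½)*(-¼))² = (-⅛)² = 1/64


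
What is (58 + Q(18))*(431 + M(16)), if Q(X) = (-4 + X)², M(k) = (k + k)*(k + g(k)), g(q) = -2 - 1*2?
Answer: 207010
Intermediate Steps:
g(q) = -4 (g(q) = -2 - 2 = -4)
M(k) = 2*k*(-4 + k) (M(k) = (k + k)*(k - 4) = (2*k)*(-4 + k) = 2*k*(-4 + k))
(58 + Q(18))*(431 + M(16)) = (58 + (-4 + 18)²)*(431 + 2*16*(-4 + 16)) = (58 + 14²)*(431 + 2*16*12) = (58 + 196)*(431 + 384) = 254*815 = 207010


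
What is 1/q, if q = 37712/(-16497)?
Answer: -16497/37712 ≈ -0.43745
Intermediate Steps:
q = -37712/16497 (q = 37712*(-1/16497) = -37712/16497 ≈ -2.2860)
1/q = 1/(-37712/16497) = -16497/37712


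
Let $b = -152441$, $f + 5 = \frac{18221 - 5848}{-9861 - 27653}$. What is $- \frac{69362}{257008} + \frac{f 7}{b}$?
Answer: $- \frac{99074698999545}{367436092397848} \approx -0.26964$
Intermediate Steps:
$f = - \frac{199943}{37514}$ ($f = -5 + \frac{18221 - 5848}{-9861 - 27653} = -5 + \frac{12373}{-37514} = -5 + 12373 \left(- \frac{1}{37514}\right) = -5 - \frac{12373}{37514} = - \frac{199943}{37514} \approx -5.3298$)
$- \frac{69362}{257008} + \frac{f 7}{b} = - \frac{69362}{257008} + \frac{\left(- \frac{199943}{37514}\right) 7}{-152441} = \left(-69362\right) \frac{1}{257008} - - \frac{1399601}{5718671674} = - \frac{34681}{128504} + \frac{1399601}{5718671674} = - \frac{99074698999545}{367436092397848}$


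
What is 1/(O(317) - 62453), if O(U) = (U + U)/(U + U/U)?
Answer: -159/9929710 ≈ -1.6013e-5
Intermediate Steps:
O(U) = 2*U/(1 + U) (O(U) = (2*U)/(U + 1) = (2*U)/(1 + U) = 2*U/(1 + U))
1/(O(317) - 62453) = 1/(2*317/(1 + 317) - 62453) = 1/(2*317/318 - 62453) = 1/(2*317*(1/318) - 62453) = 1/(317/159 - 62453) = 1/(-9929710/159) = -159/9929710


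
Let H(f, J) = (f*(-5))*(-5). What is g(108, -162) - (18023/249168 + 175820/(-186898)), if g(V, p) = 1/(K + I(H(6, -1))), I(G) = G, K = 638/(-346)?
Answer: 522290307885679/596805030572592 ≈ 0.87514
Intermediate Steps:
H(f, J) = 25*f (H(f, J) = -5*f*(-5) = 25*f)
K = -319/173 (K = 638*(-1/346) = -319/173 ≈ -1.8439)
g(V, p) = 173/25631 (g(V, p) = 1/(-319/173 + 25*6) = 1/(-319/173 + 150) = 1/(25631/173) = 173/25631)
g(108, -162) - (18023/249168 + 175820/(-186898)) = 173/25631 - (18023/249168 + 175820/(-186898)) = 173/25631 - (18023*(1/249168) + 175820*(-1/186898)) = 173/25631 - (18023/249168 - 87910/93449) = 173/25631 - 1*(-20220127553/23284500432) = 173/25631 + 20220127553/23284500432 = 522290307885679/596805030572592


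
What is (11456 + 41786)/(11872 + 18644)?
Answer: 26621/15258 ≈ 1.7447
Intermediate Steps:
(11456 + 41786)/(11872 + 18644) = 53242/30516 = 53242*(1/30516) = 26621/15258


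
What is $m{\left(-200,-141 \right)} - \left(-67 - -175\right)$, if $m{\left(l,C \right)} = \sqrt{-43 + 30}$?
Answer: $-108 + i \sqrt{13} \approx -108.0 + 3.6056 i$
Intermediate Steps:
$m{\left(l,C \right)} = i \sqrt{13}$ ($m{\left(l,C \right)} = \sqrt{-13} = i \sqrt{13}$)
$m{\left(-200,-141 \right)} - \left(-67 - -175\right) = i \sqrt{13} - \left(-67 - -175\right) = i \sqrt{13} - \left(-67 + 175\right) = i \sqrt{13} - 108 = -108 + i \sqrt{13}$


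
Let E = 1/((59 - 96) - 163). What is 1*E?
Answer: -1/200 ≈ -0.0050000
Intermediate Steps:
E = -1/200 (E = 1/(-37 - 163) = 1/(-200) = -1/200 ≈ -0.0050000)
1*E = 1*(-1/200) = -1/200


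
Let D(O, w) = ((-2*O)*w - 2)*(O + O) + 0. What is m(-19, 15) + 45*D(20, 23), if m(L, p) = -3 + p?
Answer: -1659588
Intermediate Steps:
D(O, w) = 2*O*(-2 - 2*O*w) (D(O, w) = (-2*O*w - 2)*(2*O) + 0 = (-2 - 2*O*w)*(2*O) + 0 = 2*O*(-2 - 2*O*w) + 0 = 2*O*(-2 - 2*O*w))
m(-19, 15) + 45*D(20, 23) = (-3 + 15) + 45*(-4*20*(1 + 20*23)) = 12 + 45*(-4*20*(1 + 460)) = 12 + 45*(-4*20*461) = 12 + 45*(-36880) = 12 - 1659600 = -1659588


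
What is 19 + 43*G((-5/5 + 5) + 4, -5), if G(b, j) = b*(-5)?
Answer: -1701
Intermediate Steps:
G(b, j) = -5*b
19 + 43*G((-5/5 + 5) + 4, -5) = 19 + 43*(-5*((-5/5 + 5) + 4)) = 19 + 43*(-5*((-5*1/5 + 5) + 4)) = 19 + 43*(-5*((-1 + 5) + 4)) = 19 + 43*(-5*(4 + 4)) = 19 + 43*(-5*8) = 19 + 43*(-40) = 19 - 1720 = -1701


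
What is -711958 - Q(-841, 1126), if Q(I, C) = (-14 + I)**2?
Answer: -1442983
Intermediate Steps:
-711958 - Q(-841, 1126) = -711958 - (-14 - 841)**2 = -711958 - 1*(-855)**2 = -711958 - 1*731025 = -711958 - 731025 = -1442983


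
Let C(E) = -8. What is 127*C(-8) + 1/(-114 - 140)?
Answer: -258065/254 ≈ -1016.0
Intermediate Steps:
127*C(-8) + 1/(-114 - 140) = 127*(-8) + 1/(-114 - 140) = -1016 + 1/(-254) = -1016 - 1/254 = -258065/254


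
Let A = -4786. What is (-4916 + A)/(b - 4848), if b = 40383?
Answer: -3234/11845 ≈ -0.27303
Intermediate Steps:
(-4916 + A)/(b - 4848) = (-4916 - 4786)/(40383 - 4848) = -9702/35535 = -9702*1/35535 = -3234/11845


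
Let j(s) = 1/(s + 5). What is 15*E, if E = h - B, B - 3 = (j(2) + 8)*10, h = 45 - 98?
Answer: -14430/7 ≈ -2061.4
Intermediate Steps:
j(s) = 1/(5 + s)
h = -53
B = 591/7 (B = 3 + (1/(5 + 2) + 8)*10 = 3 + (1/7 + 8)*10 = 3 + (⅐ + 8)*10 = 3 + (57/7)*10 = 3 + 570/7 = 591/7 ≈ 84.429)
E = -962/7 (E = -53 - 1*591/7 = -53 - 591/7 = -962/7 ≈ -137.43)
15*E = 15*(-962/7) = -14430/7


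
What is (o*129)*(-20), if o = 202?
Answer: -521160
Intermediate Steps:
(o*129)*(-20) = (202*129)*(-20) = 26058*(-20) = -521160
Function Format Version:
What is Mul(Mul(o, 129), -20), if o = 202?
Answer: -521160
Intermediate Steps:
Mul(Mul(o, 129), -20) = Mul(Mul(202, 129), -20) = Mul(26058, -20) = -521160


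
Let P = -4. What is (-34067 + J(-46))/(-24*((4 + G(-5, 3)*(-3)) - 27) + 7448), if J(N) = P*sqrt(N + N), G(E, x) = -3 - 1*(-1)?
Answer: -34067/7856 - I*sqrt(23)/982 ≈ -4.3364 - 0.0048837*I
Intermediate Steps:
G(E, x) = -2 (G(E, x) = -3 + 1 = -2)
J(N) = -4*sqrt(2)*sqrt(N) (J(N) = -4*sqrt(N + N) = -4*sqrt(2)*sqrt(N))
(-34067 + J(-46))/(-24*((4 + G(-5, 3)*(-3)) - 27) + 7448) = (-34067 - 4*sqrt(2)*sqrt(-46))/(-24*((4 - 2*(-3)) - 27) + 7448) = (-34067 - 4*sqrt(2)*I*sqrt(46))/(-24*((4 + 6) - 27) + 7448) = (-34067 - 8*I*sqrt(23))/(-24*(10 - 27) + 7448) = (-34067 - 8*I*sqrt(23))/(-24*(-17) + 7448) = (-34067 - 8*I*sqrt(23))/(408 + 7448) = (-34067 - 8*I*sqrt(23))/7856 = (-34067 - 8*I*sqrt(23))*(1/7856) = -34067/7856 - I*sqrt(23)/982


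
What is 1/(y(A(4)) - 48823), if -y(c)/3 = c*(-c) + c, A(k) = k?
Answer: -1/48787 ≈ -2.0497e-5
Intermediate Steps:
y(c) = -3*c + 3*c² (y(c) = -3*(c*(-c) + c) = -3*(-c² + c) = -3*(c - c²) = -3*c + 3*c²)
1/(y(A(4)) - 48823) = 1/(3*4*(-1 + 4) - 48823) = 1/(3*4*3 - 48823) = 1/(36 - 48823) = 1/(-48787) = -1/48787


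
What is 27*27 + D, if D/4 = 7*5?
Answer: 869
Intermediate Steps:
D = 140 (D = 4*(7*5) = 4*35 = 140)
27*27 + D = 27*27 + 140 = 729 + 140 = 869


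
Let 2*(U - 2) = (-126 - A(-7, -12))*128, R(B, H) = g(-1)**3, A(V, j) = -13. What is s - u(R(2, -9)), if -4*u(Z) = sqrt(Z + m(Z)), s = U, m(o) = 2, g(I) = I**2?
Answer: -7230 + sqrt(3)/4 ≈ -7229.6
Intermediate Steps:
R(B, H) = 1 (R(B, H) = ((-1)**2)**3 = 1**3 = 1)
U = -7230 (U = 2 + ((-126 - 1*(-13))*128)/2 = 2 + ((-126 + 13)*128)/2 = 2 + (-113*128)/2 = 2 + (1/2)*(-14464) = 2 - 7232 = -7230)
s = -7230
u(Z) = -sqrt(2 + Z)/4 (u(Z) = -sqrt(Z + 2)/4 = -sqrt(2 + Z)/4)
s - u(R(2, -9)) = -7230 - (-1)*sqrt(2 + 1)/4 = -7230 - (-1)*sqrt(3)/4 = -7230 + sqrt(3)/4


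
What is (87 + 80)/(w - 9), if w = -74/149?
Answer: -24883/1415 ≈ -17.585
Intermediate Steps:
w = -74/149 (w = -74*1/149 = -74/149 ≈ -0.49664)
(87 + 80)/(w - 9) = (87 + 80)/(-74/149 - 9) = 167/(-1415/149) = -149/1415*167 = -24883/1415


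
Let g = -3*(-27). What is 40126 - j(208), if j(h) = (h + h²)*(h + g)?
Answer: -12523282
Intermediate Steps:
g = 81
j(h) = (81 + h)*(h + h²) (j(h) = (h + h²)*(h + 81) = (h + h²)*(81 + h) = (81 + h)*(h + h²))
40126 - j(208) = 40126 - 208*(81 + 208² + 82*208) = 40126 - 208*(81 + 43264 + 17056) = 40126 - 208*60401 = 40126 - 1*12563408 = 40126 - 12563408 = -12523282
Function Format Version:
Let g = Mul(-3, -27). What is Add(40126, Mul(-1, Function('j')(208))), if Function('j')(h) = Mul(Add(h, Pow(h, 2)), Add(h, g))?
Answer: -12523282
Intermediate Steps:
g = 81
Function('j')(h) = Mul(Add(81, h), Add(h, Pow(h, 2))) (Function('j')(h) = Mul(Add(h, Pow(h, 2)), Add(h, 81)) = Mul(Add(h, Pow(h, 2)), Add(81, h)) = Mul(Add(81, h), Add(h, Pow(h, 2))))
Add(40126, Mul(-1, Function('j')(208))) = Add(40126, Mul(-1, Mul(208, Add(81, Pow(208, 2), Mul(82, 208))))) = Add(40126, Mul(-1, Mul(208, Add(81, 43264, 17056)))) = Add(40126, Mul(-1, Mul(208, 60401))) = Add(40126, Mul(-1, 12563408)) = Add(40126, -12563408) = -12523282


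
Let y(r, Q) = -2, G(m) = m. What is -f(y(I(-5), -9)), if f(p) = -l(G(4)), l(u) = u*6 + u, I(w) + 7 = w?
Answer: 28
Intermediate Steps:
I(w) = -7 + w
l(u) = 7*u (l(u) = 6*u + u = 7*u)
f(p) = -28 (f(p) = -7*4 = -1*28 = -28)
-f(y(I(-5), -9)) = -1*(-28) = 28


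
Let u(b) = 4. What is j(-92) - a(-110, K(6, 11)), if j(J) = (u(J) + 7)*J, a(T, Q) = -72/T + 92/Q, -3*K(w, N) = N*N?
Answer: -611276/605 ≈ -1010.4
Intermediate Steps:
K(w, N) = -N²/3 (K(w, N) = -N*N/3 = -N²/3)
j(J) = 11*J (j(J) = (4 + 7)*J = 11*J)
j(-92) - a(-110, K(6, 11)) = 11*(-92) - (-72/(-110) + 92/((-⅓*11²))) = -1012 - (-72*(-1/110) + 92/((-⅓*121))) = -1012 - (36/55 + 92/(-121/3)) = -1012 - (36/55 + 92*(-3/121)) = -1012 - (36/55 - 276/121) = -1012 - 1*(-984/605) = -1012 + 984/605 = -611276/605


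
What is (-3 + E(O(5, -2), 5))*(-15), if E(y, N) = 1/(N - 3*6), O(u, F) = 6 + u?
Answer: 600/13 ≈ 46.154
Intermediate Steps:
E(y, N) = 1/(-18 + N) (E(y, N) = 1/(N - 18) = 1/(-18 + N))
(-3 + E(O(5, -2), 5))*(-15) = (-3 + 1/(-18 + 5))*(-15) = (-3 + 1/(-13))*(-15) = (-3 - 1/13)*(-15) = -40/13*(-15) = 600/13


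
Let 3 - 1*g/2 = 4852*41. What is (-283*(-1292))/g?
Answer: -182818/198929 ≈ -0.91901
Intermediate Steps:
g = -397858 (g = 6 - 9704*41 = 6 - 2*198932 = 6 - 397864 = -397858)
(-283*(-1292))/g = -283*(-1292)/(-397858) = 365636*(-1/397858) = -182818/198929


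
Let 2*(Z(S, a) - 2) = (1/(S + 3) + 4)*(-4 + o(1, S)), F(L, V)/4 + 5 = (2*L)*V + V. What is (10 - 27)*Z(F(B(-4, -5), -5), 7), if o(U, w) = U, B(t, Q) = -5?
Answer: 22219/326 ≈ 68.156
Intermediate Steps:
F(L, V) = -20 + 4*V + 8*L*V (F(L, V) = -20 + 4*((2*L)*V + V) = -20 + 4*(2*L*V + V) = -20 + 4*(V + 2*L*V) = -20 + (4*V + 8*L*V) = -20 + 4*V + 8*L*V)
Z(S, a) = -4 - 3/(2*(3 + S)) (Z(S, a) = 2 + ((1/(S + 3) + 4)*(-4 + 1))/2 = 2 + ((1/(3 + S) + 4)*(-3))/2 = 2 + ((4 + 1/(3 + S))*(-3))/2 = 2 + (-12 - 3/(3 + S))/2 = 2 + (-6 - 3/(2*(3 + S))) = -4 - 3/(2*(3 + S)))
(10 - 27)*Z(F(B(-4, -5), -5), 7) = (10 - 27)*((-27 - 8*(-20 + 4*(-5) + 8*(-5)*(-5)))/(2*(3 + (-20 + 4*(-5) + 8*(-5)*(-5))))) = -17*(-27 - 8*(-20 - 20 + 200))/(2*(3 + (-20 - 20 + 200))) = -17*(-27 - 8*160)/(2*(3 + 160)) = -17*(-27 - 1280)/(2*163) = -17*(-1307)/(2*163) = -17*(-1307/326) = 22219/326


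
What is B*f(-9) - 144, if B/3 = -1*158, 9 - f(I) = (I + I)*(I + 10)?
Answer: -12942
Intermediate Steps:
f(I) = 9 - 2*I*(10 + I) (f(I) = 9 - (I + I)*(I + 10) = 9 - 2*I*(10 + I))
B = -474 (B = 3*(-1*158) = 3*(-158) = -474)
B*f(-9) - 144 = -474*(9 - 20*(-9) - 2*(-9)²) - 144 = -474*(9 + 180 - 2*81) - 144 = -474*(9 + 180 - 162) - 144 = -474*27 - 144 = -12798 - 144 = -12942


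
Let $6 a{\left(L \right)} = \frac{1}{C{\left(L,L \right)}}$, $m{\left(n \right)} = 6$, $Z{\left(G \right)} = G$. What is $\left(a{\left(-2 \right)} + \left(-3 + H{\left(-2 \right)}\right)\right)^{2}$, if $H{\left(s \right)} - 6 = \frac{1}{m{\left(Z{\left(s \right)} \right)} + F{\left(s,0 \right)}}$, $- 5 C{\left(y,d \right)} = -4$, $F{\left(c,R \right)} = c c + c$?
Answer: $\frac{100}{9} \approx 11.111$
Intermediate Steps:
$F{\left(c,R \right)} = c + c^{2}$ ($F{\left(c,R \right)} = c^{2} + c = c + c^{2}$)
$C{\left(y,d \right)} = \frac{4}{5}$ ($C{\left(y,d \right)} = \left(- \frac{1}{5}\right) \left(-4\right) = \frac{4}{5}$)
$a{\left(L \right)} = \frac{5}{24}$ ($a{\left(L \right)} = \frac{1}{6 \cdot \frac{4}{5}} = \frac{1}{6} \cdot \frac{5}{4} = \frac{5}{24}$)
$H{\left(s \right)} = 6 + \frac{1}{6 + s \left(1 + s\right)}$
$\left(a{\left(-2 \right)} + \left(-3 + H{\left(-2 \right)}\right)\right)^{2} = \left(\frac{5}{24} - \left(3 - \frac{37 + 6 \left(-2\right) \left(1 - 2\right)}{6 - 2 \left(1 - 2\right)}\right)\right)^{2} = \left(\frac{5}{24} - \left(3 - \frac{37 + 6 \left(-2\right) \left(-1\right)}{6 - -2}\right)\right)^{2} = \left(\frac{5}{24} - \left(3 - \frac{37 + 12}{6 + 2}\right)\right)^{2} = \left(\frac{5}{24} - \left(3 - \frac{1}{8} \cdot 49\right)\right)^{2} = \left(\frac{5}{24} + \left(-3 + \frac{1}{8} \cdot 49\right)\right)^{2} = \left(\frac{5}{24} + \left(-3 + \frac{49}{8}\right)\right)^{2} = \left(\frac{5}{24} + \frac{25}{8}\right)^{2} = \left(\frac{10}{3}\right)^{2} = \frac{100}{9}$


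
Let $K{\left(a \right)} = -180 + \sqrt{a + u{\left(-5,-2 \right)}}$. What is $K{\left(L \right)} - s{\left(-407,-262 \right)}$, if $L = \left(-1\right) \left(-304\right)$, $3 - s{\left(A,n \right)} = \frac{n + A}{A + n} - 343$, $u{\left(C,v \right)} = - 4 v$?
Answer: $-525 + 2 \sqrt{78} \approx -507.34$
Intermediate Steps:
$s{\left(A,n \right)} = 345$ ($s{\left(A,n \right)} = 3 - \left(\frac{n + A}{A + n} - 343\right) = 3 - \left(\frac{A + n}{A + n} - 343\right) = 3 - \left(1 - 343\right) = 3 - -342 = 3 + 342 = 345$)
$L = 304$
$K{\left(a \right)} = -180 + \sqrt{8 + a}$ ($K{\left(a \right)} = -180 + \sqrt{a - -8} = -180 + \sqrt{a + 8} = -180 + \sqrt{8 + a}$)
$K{\left(L \right)} - s{\left(-407,-262 \right)} = \left(-180 + \sqrt{8 + 304}\right) - 345 = \left(-180 + \sqrt{312}\right) - 345 = \left(-180 + 2 \sqrt{78}\right) - 345 = -525 + 2 \sqrt{78}$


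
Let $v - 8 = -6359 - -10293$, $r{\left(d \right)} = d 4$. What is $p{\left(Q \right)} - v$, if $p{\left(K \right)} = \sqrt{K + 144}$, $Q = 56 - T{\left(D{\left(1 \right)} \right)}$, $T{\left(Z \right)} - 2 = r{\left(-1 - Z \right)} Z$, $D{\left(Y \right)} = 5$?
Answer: $-3942 + \sqrt{318} \approx -3924.2$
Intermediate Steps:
$r{\left(d \right)} = 4 d$
$T{\left(Z \right)} = 2 + Z \left(-4 - 4 Z\right)$ ($T{\left(Z \right)} = 2 + 4 \left(-1 - Z\right) Z = 2 + \left(-4 - 4 Z\right) Z = 2 + Z \left(-4 - 4 Z\right)$)
$v = 3942$ ($v = 8 - -3934 = 8 + \left(-6359 + 10293\right) = 8 + 3934 = 3942$)
$Q = 174$ ($Q = 56 - \left(2 - 20 \left(1 + 5\right)\right) = 56 - \left(2 - 20 \cdot 6\right) = 56 - \left(2 - 120\right) = 56 - -118 = 56 + 118 = 174$)
$p{\left(K \right)} = \sqrt{144 + K}$
$p{\left(Q \right)} - v = \sqrt{144 + 174} - 3942 = \sqrt{318} - 3942 = -3942 + \sqrt{318}$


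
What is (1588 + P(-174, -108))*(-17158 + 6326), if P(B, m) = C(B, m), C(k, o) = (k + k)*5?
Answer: 1646464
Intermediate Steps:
C(k, o) = 10*k (C(k, o) = (2*k)*5 = 10*k)
P(B, m) = 10*B
(1588 + P(-174, -108))*(-17158 + 6326) = (1588 + 10*(-174))*(-17158 + 6326) = (1588 - 1740)*(-10832) = -152*(-10832) = 1646464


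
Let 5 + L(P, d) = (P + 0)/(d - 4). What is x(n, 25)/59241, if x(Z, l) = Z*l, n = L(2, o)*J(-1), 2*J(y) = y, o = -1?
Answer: 45/39494 ≈ 0.0011394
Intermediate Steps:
L(P, d) = -5 + P/(-4 + d) (L(P, d) = -5 + (P + 0)/(d - 4) = -5 + P/(-4 + d))
J(y) = y/2
n = 27/10 (n = ((20 + 2 - 5*(-1))/(-4 - 1))*((1/2)*(-1)) = ((20 + 2 + 5)/(-5))*(-1/2) = -1/5*27*(-1/2) = -27/5*(-1/2) = 27/10 ≈ 2.7000)
x(n, 25)/59241 = ((27/10)*25)/59241 = (135/2)*(1/59241) = 45/39494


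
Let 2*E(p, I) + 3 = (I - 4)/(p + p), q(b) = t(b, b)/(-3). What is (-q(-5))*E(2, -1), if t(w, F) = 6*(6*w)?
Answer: 255/2 ≈ 127.50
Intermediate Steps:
t(w, F) = 36*w
q(b) = -12*b (q(b) = (36*b)/(-3) = (36*b)*(-1/3) = -12*b)
E(p, I) = -3/2 + (-4 + I)/(4*p) (E(p, I) = -3/2 + ((I - 4)/(p + p))/2 = -3/2 + ((-4 + I)/((2*p)))/2 = -3/2 + ((-4 + I)*(1/(2*p)))/2 = -3/2 + ((-4 + I)/(2*p))/2 = -3/2 + (-4 + I)/(4*p))
(-q(-5))*E(2, -1) = (-(-12)*(-5))*((1/4)*(-4 - 1 - 6*2)/2) = (-1*60)*((1/4)*(1/2)*(-4 - 1 - 12)) = -15*(-17)/2 = -60*(-17/8) = 255/2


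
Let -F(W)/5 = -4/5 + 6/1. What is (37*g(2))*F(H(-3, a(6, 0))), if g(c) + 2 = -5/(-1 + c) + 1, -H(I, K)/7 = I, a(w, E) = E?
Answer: 5772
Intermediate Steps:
H(I, K) = -7*I
g(c) = -1 - 5/(-1 + c) (g(c) = -2 + (-5/(-1 + c) + 1) = -2 + (1 - 5/(-1 + c)) = -1 - 5/(-1 + c))
F(W) = -26 (F(W) = -5*(-4/5 + 6/1) = -5*(-4*⅕ + 6*1) = -5*(-⅘ + 6) = -5*26/5 = -26)
(37*g(2))*F(H(-3, a(6, 0))) = (37*((-4 - 1*2)/(-1 + 2)))*(-26) = (37*((-4 - 2)/1))*(-26) = (37*(1*(-6)))*(-26) = (37*(-6))*(-26) = -222*(-26) = 5772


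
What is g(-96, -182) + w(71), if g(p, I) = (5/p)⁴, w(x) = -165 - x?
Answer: -20044578191/84934656 ≈ -236.00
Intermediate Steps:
g(p, I) = 625/p⁴
g(-96, -182) + w(71) = 625/(-96)⁴ + (-165 - 1*71) = 625*(1/84934656) + (-165 - 71) = 625/84934656 - 236 = -20044578191/84934656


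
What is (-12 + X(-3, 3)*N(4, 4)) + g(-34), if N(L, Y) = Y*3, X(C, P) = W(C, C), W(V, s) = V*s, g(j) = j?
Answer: 62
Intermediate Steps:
X(C, P) = C**2 (X(C, P) = C*C = C**2)
N(L, Y) = 3*Y
(-12 + X(-3, 3)*N(4, 4)) + g(-34) = (-12 + (-3)**2*(3*4)) - 34 = (-12 + 9*12) - 34 = (-12 + 108) - 34 = 96 - 34 = 62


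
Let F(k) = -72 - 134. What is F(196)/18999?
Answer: -206/18999 ≈ -0.010843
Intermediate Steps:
F(k) = -206
F(196)/18999 = -206/18999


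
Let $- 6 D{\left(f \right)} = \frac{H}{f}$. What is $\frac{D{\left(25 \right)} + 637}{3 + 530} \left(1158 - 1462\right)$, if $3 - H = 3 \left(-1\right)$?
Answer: $- \frac{4840896}{13325} \approx -363.29$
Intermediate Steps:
$H = 6$ ($H = 3 - 3 \left(-1\right) = 3 - -3 = 3 + 3 = 6$)
$D{\left(f \right)} = - \frac{1}{f}$ ($D{\left(f \right)} = - \frac{6 \frac{1}{f}}{6} = - \frac{1}{f}$)
$\frac{D{\left(25 \right)} + 637}{3 + 530} \left(1158 - 1462\right) = \frac{- \frac{1}{25} + 637}{3 + 530} \left(1158 - 1462\right) = \frac{\left(-1\right) \frac{1}{25} + 637}{533} \left(-304\right) = \left(- \frac{1}{25} + 637\right) \frac{1}{533} \left(-304\right) = \frac{15924}{25} \cdot \frac{1}{533} \left(-304\right) = \frac{15924}{13325} \left(-304\right) = - \frac{4840896}{13325}$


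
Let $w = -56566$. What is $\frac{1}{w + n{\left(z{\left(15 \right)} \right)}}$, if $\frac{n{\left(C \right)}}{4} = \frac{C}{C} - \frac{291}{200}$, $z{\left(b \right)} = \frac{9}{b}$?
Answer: $- \frac{50}{2828391} \approx -1.7678 \cdot 10^{-5}$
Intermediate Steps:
$n{\left(C \right)} = - \frac{91}{50}$ ($n{\left(C \right)} = 4 \left(\frac{C}{C} - \frac{291}{200}\right) = 4 \left(1 - \frac{291}{200}\right) = 4 \left(- \frac{91}{200}\right) = - \frac{91}{50}$)
$\frac{1}{w + n{\left(z{\left(15 \right)} \right)}} = \frac{1}{-56566 - \frac{91}{50}} = \frac{1}{- \frac{2828391}{50}} = - \frac{50}{2828391}$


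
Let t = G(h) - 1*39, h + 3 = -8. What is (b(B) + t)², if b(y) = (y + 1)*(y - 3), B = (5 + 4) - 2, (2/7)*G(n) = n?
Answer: 8281/4 ≈ 2070.3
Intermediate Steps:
h = -11 (h = -3 - 8 = -11)
G(n) = 7*n/2
B = 7 (B = 9 - 2 = 7)
b(y) = (1 + y)*(-3 + y)
t = -155/2 (t = (7/2)*(-11) - 1*39 = -77/2 - 39 = -155/2 ≈ -77.500)
(b(B) + t)² = ((-3 + 7² - 2*7) - 155/2)² = ((-3 + 49 - 14) - 155/2)² = (32 - 155/2)² = (-91/2)² = 8281/4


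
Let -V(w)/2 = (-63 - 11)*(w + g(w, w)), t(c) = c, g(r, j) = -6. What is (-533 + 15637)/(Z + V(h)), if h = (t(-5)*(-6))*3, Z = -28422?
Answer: -7552/7995 ≈ -0.94459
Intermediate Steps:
h = 90 (h = -5*(-6)*3 = 30*3 = 90)
V(w) = -888 + 148*w (V(w) = -2*(-63 - 11)*(w - 6) = -(-148)*(-6 + w) = -2*(444 - 74*w) = -888 + 148*w)
(-533 + 15637)/(Z + V(h)) = (-533 + 15637)/(-28422 + (-888 + 148*90)) = 15104/(-28422 + (-888 + 13320)) = 15104/(-28422 + 12432) = 15104/(-15990) = 15104*(-1/15990) = -7552/7995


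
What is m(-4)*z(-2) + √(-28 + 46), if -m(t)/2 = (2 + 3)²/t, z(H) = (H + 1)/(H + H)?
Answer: 25/8 + 3*√2 ≈ 7.3676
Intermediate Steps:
z(H) = (1 + H)/(2*H) (z(H) = (1 + H)/((2*H)) = (1 + H)*(1/(2*H)) = (1 + H)/(2*H))
m(t) = -50/t (m(t) = -2*(2 + 3)²/t = -2*5²/t = -50/t)
m(-4)*z(-2) + √(-28 + 46) = (-50/(-4))*((½)*(1 - 2)/(-2)) + √(-28 + 46) = (-50*(-¼))*((½)*(-½)*(-1)) + √18 = (25/2)*(¼) + 3*√2 = 25/8 + 3*√2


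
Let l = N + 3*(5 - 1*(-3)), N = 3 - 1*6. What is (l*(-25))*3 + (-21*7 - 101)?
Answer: -1823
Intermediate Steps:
N = -3 (N = 3 - 6 = -3)
l = 21 (l = -3 + 3*(5 - 1*(-3)) = -3 + 3*(5 + 3) = -3 + 3*8 = -3 + 24 = 21)
(l*(-25))*3 + (-21*7 - 101) = (21*(-25))*3 + (-21*7 - 101) = -525*3 + (-147 - 101) = -1575 - 248 = -1823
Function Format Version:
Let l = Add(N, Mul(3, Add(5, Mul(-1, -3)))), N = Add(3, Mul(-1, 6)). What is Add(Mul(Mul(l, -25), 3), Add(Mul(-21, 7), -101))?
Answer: -1823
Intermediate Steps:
N = -3 (N = Add(3, -6) = -3)
l = 21 (l = Add(-3, Mul(3, Add(5, Mul(-1, -3)))) = Add(-3, Mul(3, Add(5, 3))) = Add(-3, Mul(3, 8)) = Add(-3, 24) = 21)
Add(Mul(Mul(l, -25), 3), Add(Mul(-21, 7), -101)) = Add(Mul(Mul(21, -25), 3), Add(Mul(-21, 7), -101)) = Add(Mul(-525, 3), Add(-147, -101)) = Add(-1575, -248) = -1823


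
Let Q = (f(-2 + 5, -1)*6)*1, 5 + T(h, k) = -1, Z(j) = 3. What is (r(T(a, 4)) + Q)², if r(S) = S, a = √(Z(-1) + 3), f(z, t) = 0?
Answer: 36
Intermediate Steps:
a = √6 (a = √(3 + 3) = √6 ≈ 2.4495)
T(h, k) = -6 (T(h, k) = -5 - 1 = -6)
Q = 0 (Q = (0*6)*1 = 0*1 = 0)
(r(T(a, 4)) + Q)² = (-6 + 0)² = (-6)² = 36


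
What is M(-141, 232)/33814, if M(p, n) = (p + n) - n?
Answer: -141/33814 ≈ -0.0041699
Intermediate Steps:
M(p, n) = p (M(p, n) = (n + p) - n = p)
M(-141, 232)/33814 = -141/33814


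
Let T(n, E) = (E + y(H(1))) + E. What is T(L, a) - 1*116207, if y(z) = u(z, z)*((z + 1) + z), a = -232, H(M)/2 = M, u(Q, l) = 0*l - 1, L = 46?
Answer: -116676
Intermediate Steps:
u(Q, l) = -1 (u(Q, l) = 0 - 1 = -1)
H(M) = 2*M
y(z) = -1 - 2*z (y(z) = -((z + 1) + z) = -((1 + z) + z) = -(1 + 2*z) = -1 - 2*z)
T(n, E) = -5 + 2*E (T(n, E) = (E + (-1 - 4)) + E = (E - 5) + E = (-5 + E) + E = -5 + 2*E)
T(L, a) - 1*116207 = (-5 + 2*(-232)) - 1*116207 = (-5 - 464) - 116207 = -469 - 116207 = -116676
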